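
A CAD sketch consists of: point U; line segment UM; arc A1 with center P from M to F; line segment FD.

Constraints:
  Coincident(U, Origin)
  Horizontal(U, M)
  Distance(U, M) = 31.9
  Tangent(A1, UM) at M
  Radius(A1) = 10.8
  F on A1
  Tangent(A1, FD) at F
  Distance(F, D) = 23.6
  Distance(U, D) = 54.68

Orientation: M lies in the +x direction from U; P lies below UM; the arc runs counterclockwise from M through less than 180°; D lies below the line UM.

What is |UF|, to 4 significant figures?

31.12

Checks: |UM| = 31.90 ✓; |PF| = 10.80 ✓; ∠(PF, FD) = 90.00° ✓; |FD| = 23.60 ✓; |UD| = 54.68 ✓.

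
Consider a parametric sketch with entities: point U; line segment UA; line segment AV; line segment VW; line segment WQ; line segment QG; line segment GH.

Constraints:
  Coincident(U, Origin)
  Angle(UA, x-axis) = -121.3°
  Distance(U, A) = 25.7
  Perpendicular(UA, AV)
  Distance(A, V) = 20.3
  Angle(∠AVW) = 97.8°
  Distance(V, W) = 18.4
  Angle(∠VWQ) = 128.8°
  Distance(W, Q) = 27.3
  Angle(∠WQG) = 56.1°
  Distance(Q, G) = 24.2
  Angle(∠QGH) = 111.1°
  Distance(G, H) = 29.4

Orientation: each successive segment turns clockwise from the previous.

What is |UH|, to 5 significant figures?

36.022

∠WQG = 56.1° gives QG at -108.60° from the x-axis; with |QG| = 24.2, G = (-4.7466, -10.272). ∠QGH = 111.1° gives GH at -177.50° from the x-axis; with |GH| = 29.4, H = (-34.119, -11.554). Then |UH| = |H − U| = 36.022.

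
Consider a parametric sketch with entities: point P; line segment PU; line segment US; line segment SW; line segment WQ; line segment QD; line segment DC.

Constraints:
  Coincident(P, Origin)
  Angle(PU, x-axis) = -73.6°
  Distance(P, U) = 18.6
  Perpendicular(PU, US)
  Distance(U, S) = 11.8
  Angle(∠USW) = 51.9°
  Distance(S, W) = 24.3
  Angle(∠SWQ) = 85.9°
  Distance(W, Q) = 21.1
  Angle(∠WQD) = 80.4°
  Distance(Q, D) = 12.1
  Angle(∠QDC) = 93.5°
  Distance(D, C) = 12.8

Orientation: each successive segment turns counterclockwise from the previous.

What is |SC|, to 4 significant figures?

14.43

∠WQD = 80.4° gives QD at -21.80° from the x-axis; with |QD| = 12.1, D = (-2.970, -22.90). ∠QDC = 93.5° gives DC at 64.70° from the x-axis; with |DC| = 12.8, C = (2.500, -11.33). Then |SC| = |C − S| = 14.43.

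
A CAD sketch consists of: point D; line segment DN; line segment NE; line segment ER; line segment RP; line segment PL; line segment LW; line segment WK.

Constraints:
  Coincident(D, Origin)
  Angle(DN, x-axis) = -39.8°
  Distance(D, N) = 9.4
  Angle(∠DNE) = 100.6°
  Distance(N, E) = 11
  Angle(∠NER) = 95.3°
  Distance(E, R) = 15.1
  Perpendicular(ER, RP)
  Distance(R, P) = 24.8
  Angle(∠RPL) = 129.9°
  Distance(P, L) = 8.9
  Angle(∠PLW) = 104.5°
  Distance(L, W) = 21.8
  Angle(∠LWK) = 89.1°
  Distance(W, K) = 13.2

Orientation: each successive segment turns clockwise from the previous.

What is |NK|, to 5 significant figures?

3.7908

D is at the origin; DN runs at -39.8° with length 9.4, so N = (7.2219, -6.0170). ∠DNE = 100.6° gives NE at -119.20° from the x-axis; with |NE| = 11.0, E = (1.8554, -15.619). ∠NER = 95.3° gives ER at 156.10° from the x-axis; with |ER| = 15.1, R = (-11.950, -9.5015). ER is perpendicular to RP, so RP runs at 66.100°; with |RP| = 24.8, P = (-1.9023, 13.172). ∠RPL = 129.9° gives PL at 16.000° from the x-axis; with |PL| = 8.9, L = (6.6529, 15.625). ∠PLW = 104.5° gives LW at -59.500° from the x-axis; with |LW| = 21.8, W = (17.717, -3.1584). ∠LWK = 89.1° gives WK at -150.40° from the x-axis; with |WK| = 13.2, K = (6.2399, -9.6784). Then |NK| = |K − N| = 3.7908.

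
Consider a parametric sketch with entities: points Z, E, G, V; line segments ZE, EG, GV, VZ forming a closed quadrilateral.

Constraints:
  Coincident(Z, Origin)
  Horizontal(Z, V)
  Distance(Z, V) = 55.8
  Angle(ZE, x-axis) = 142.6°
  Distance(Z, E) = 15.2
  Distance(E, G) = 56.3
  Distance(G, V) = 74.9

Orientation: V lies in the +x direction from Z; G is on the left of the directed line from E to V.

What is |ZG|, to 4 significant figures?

61.45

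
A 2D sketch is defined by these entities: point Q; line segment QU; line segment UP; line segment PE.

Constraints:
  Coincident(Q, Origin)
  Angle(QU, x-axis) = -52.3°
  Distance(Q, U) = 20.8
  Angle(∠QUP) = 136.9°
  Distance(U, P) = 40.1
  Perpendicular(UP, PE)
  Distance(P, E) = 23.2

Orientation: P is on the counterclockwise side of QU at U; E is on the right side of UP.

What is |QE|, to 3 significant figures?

66.8

Q is at the origin; QU runs at -52.3° with length 20.8, so U = 20.8·(cos -52.3°, sin -52.3°) = (12.7, -16.5). ∠QUP = 136.9°, so UP runs at -52.3° + (180° − 136.9°) = -9.20° from the x-axis; with |UP| = 40.1, P = U + 40.1·(cos -9.20°, sin -9.20°) = (52.3, -22.9). UP ⟂ PE; with |PE| = 23.2 on the right of UP, E = P + 23.2·(-0.160, -0.987) = (48.6, -45.8). Then |QE| = |E − Q| = 66.8.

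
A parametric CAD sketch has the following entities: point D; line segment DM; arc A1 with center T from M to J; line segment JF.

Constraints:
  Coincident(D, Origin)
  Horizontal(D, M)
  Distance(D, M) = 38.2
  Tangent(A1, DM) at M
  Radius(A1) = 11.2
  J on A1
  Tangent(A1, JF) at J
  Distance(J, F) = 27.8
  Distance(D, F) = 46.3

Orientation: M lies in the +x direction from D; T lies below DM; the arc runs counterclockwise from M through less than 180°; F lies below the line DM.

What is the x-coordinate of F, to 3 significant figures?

25.8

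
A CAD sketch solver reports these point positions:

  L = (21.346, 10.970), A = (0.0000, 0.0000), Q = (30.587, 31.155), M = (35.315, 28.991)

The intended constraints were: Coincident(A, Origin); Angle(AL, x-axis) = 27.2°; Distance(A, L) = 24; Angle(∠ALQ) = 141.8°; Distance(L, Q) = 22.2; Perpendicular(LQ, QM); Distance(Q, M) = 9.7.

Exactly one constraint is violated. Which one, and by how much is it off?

Distance(Q, M) = 9.7 — off by 4.50.

A = (0.00, 0.00) ✓; AL at 27.20° ✓; |AL| = 24.00 ✓; ∠ALQ = 141.8° ✓; |LQ| = 22.20 ✓; ∠(LQ, QM) = 89.99° ✓; |QM| = 5.200 ✗.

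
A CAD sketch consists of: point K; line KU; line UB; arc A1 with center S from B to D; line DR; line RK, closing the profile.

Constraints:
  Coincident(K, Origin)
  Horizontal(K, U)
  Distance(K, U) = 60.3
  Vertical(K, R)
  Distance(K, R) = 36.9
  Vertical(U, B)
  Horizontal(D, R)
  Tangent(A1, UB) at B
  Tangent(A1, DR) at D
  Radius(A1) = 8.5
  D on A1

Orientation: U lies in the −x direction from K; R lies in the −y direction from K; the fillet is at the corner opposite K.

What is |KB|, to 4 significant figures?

66.65

K is at the origin; K and U share the same y with |KU| = 60.3 and U on the −x side, so U = (-60.30, 0.000). K and R share the same x with |KR| = 36.9 and R on the −y side, so R = (0.000, -36.90). The virtual corner opposite K is at (-60.30, -36.90). The tangent condition forces SB to be normal to UB and since A1 is tangent to DR there, SD ⟂ DR, with radius 8.5, so the center S sits 8.5 in from both sides at S = (-51.80, -28.40). That places the tangent points at B = (-60.30, -28.40) on UB and D = (-51.80, -36.90) on DR. Then |KB| = |B − K| = 66.65.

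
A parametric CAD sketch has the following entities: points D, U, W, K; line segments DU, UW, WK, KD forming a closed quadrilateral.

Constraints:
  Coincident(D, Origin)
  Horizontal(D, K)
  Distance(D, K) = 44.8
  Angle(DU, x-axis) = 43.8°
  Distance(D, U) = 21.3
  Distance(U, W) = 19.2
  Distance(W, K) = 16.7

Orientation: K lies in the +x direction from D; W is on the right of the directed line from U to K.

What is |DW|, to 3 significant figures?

28.1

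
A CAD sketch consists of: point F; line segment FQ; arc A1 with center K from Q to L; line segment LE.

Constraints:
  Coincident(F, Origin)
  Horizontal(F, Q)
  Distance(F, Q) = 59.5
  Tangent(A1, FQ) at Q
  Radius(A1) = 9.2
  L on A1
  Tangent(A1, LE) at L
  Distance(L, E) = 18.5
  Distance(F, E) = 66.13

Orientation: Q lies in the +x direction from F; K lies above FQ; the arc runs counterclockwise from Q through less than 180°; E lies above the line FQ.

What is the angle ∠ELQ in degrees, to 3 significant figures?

121°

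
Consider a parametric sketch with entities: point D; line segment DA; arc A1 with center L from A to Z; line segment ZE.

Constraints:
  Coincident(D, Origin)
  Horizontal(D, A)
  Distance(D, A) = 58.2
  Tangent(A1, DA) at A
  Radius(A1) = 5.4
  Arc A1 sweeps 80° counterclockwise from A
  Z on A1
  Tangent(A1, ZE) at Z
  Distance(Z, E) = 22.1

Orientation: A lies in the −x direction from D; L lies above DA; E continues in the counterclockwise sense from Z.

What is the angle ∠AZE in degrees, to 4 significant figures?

140.0°

D is at the origin; DA is horizontal with |DA| = 58.2 and A on the −x side, so A = (-58.20, 0.000). The tangent condition forces LA to be normal to DA, so L = A + (0, 5.4) = (-58.20, 5.400). On A1, A sits at bearing -90° from L; an 80° counterclockwise sweep puts Z at bearing -10°, so Z = L + 5.4·(cos -10°, sin -10°) = (-52.88, 4.462). Since A1 is tangent to ZE there, LZ ⟂ ZE, so ZE runs along (−sin -10°, cos -10°); with |ZE| = 22.1, E = (-49.04, 26.23). Then cos ∠AZE = ZA·ZE / (|ZA||ZE|), giving 140.0°.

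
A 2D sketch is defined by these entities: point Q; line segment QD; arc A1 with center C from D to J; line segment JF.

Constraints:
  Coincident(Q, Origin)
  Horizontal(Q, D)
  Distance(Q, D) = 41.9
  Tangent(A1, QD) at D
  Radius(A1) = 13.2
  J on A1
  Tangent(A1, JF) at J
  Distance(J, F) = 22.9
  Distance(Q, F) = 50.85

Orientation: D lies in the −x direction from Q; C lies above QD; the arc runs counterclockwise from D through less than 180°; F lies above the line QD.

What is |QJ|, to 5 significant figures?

32.997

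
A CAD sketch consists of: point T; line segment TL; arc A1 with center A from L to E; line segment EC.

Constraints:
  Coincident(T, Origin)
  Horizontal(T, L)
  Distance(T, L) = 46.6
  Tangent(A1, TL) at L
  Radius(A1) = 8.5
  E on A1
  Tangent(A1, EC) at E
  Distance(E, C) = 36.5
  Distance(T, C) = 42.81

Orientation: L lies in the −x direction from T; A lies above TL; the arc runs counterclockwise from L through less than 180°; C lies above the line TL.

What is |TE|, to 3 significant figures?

39.4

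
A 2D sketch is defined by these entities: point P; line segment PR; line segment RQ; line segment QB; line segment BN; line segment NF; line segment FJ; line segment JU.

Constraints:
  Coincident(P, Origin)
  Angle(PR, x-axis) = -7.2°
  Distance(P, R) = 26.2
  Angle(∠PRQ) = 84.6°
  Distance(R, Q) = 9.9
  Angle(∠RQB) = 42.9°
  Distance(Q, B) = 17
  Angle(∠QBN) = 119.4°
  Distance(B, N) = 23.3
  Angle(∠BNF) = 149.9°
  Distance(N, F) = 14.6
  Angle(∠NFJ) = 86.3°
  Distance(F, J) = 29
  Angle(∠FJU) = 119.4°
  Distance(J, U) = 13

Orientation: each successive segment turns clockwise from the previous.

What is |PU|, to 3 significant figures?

45.6

P is at the origin; PR runs at -7.2° with length 26.2, so R = (26.0, -3.28). ∠PRQ = 84.6° gives RQ at -103° from the x-axis; with |RQ| = 9.9, Q = (23.8, -12.9). ∠RQB = 42.9° gives QB at 120° from the x-axis; with |QB| = 17.0, B = (15.3, 1.73). ∠QBN = 119.4° gives BN at 59.7° from the x-axis; with |BN| = 23.3, N = (27.0, 21.8). ∠BNF = 149.9° gives NF at 29.6° from the x-axis; with |NF| = 14.6, F = (39.7, 29.1). ∠NFJ = 86.3° gives FJ at -64.1° from the x-axis; with |FJ| = 29.0, J = (52.4, 2.97). ∠FJU = 119.4° gives JU at -125° from the x-axis; with |JU| = 13.0, U = (45.0, -7.71). Then |PU| = |U − P| = 45.6.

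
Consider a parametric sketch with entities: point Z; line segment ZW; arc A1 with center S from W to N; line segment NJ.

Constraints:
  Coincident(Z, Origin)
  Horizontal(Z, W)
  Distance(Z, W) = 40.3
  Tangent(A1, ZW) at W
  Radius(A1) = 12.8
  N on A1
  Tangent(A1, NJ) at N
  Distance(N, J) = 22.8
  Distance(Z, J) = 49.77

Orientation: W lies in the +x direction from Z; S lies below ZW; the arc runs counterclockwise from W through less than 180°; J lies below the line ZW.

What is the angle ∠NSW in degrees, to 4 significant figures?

101.8°

Z is at the origin; ZW is horizontal with |ZW| = 40.3 and W on the +x side, so W = (40.30, 0.000). Since A1 is tangent to ZW there, SW ⟂ ZW, so S = W + (0, -12.8) = (40.30, -12.80). Since SN ⟂ NJ (tangency), |SJ| = √(12.8² + 22.8²) = 26.15 regardless of where N sits on A1. So J lies on both circle(Z, 49.77) and circle(S, 26.15); the below-ZW intersection is J = (32.45, -37.74). N is the foot of the tangent from J: N = (27.77, -15.42).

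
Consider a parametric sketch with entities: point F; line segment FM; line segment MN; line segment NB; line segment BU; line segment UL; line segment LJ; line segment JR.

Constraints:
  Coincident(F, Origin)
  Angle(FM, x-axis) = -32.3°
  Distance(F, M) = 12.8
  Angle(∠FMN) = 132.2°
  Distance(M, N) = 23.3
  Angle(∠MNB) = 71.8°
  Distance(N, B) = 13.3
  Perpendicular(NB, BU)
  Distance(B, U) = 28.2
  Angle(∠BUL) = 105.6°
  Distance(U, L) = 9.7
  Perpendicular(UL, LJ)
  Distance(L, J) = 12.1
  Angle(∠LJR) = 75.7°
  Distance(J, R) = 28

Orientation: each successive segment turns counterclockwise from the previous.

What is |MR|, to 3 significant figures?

21.7

UL is perpendicular to LJ, so LJ runs at 18.1°; with |LJ| = 12.1, J = (16.9, -10.7). ∠LJR = 75.7° gives JR at 122° from the x-axis; with |JR| = 28.0, R = (1.94, 13.0). Then |MR| = |R − M| = 21.7.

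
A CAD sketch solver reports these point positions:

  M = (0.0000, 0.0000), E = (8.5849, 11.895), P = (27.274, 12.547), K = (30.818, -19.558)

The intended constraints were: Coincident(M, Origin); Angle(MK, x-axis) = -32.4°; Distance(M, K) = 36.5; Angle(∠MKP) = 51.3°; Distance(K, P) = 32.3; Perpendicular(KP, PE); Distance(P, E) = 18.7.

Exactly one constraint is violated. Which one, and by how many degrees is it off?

Perpendicular(KP, PE) — off by 4.30°.

M = (0.00, 0.00) ✓; MK at -32.40° ✓; |MK| = 36.50 ✓; ∠MKP = 51.30° ✓; |KP| = 32.30 ✓; ∠(KP, PE) = 85.70° ✗; |PE| = 18.70 ✓.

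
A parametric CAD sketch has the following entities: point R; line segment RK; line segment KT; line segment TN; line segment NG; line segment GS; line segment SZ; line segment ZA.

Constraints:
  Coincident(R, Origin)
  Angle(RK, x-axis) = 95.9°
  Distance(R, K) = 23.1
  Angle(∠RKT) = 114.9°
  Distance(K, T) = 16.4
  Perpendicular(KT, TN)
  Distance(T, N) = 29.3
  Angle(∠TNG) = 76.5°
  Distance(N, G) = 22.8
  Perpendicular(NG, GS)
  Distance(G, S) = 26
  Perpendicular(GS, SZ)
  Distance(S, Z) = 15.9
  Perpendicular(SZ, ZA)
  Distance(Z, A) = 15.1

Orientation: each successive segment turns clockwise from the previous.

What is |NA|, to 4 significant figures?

12.90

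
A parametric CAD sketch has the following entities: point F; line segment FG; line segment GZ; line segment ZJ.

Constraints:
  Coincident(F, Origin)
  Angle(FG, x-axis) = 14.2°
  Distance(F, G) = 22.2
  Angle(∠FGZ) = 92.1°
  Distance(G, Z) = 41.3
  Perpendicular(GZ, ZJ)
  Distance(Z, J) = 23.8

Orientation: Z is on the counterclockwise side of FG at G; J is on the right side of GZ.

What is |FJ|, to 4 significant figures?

62.36

F is at the origin; FG runs at 14.2° with length 22.2, so G = 22.2·(cos 14.2°, sin 14.2°) = (21.52, 5.446). ∠FGZ = 92.1°, so GZ runs at 14.2° + (180° − 92.1°) = 102.1° from the x-axis; with |GZ| = 41.3, Z = G + 41.3·(cos 102.1°, sin 102.1°) = (12.86, 45.83). GZ ⟂ ZJ; with |ZJ| = 23.8 on the right of GZ, J = Z + 23.8·(0.9778, 0.2096) = (36.14, 50.82). Then |FJ| = |J − F| = 62.36.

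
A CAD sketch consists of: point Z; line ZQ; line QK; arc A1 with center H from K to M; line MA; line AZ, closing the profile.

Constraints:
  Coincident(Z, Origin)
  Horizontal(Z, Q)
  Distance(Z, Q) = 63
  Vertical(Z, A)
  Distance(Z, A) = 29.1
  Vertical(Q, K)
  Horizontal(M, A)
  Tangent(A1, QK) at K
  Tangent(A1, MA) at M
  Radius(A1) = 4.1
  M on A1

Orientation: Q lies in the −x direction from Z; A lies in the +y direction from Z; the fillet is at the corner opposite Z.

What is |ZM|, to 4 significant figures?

65.70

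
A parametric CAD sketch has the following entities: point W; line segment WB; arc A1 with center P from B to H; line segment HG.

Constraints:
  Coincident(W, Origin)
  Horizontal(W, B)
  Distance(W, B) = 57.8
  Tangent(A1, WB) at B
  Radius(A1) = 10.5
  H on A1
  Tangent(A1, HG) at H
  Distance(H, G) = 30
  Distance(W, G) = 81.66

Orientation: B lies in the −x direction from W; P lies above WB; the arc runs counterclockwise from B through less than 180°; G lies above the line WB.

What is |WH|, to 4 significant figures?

53.51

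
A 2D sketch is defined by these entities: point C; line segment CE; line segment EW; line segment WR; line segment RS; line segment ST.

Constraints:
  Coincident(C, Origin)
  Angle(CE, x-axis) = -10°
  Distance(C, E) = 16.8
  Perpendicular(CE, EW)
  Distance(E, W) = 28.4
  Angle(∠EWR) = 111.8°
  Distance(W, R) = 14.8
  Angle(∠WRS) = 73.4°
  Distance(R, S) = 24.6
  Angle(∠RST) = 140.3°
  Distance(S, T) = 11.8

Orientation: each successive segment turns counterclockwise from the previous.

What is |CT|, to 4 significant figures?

7.520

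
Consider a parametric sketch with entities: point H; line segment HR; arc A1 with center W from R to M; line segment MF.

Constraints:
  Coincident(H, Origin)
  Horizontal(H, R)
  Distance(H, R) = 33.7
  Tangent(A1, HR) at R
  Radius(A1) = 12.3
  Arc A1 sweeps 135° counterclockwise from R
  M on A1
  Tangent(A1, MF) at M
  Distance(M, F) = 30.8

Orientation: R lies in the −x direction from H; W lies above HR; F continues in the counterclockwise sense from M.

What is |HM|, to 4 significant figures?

32.65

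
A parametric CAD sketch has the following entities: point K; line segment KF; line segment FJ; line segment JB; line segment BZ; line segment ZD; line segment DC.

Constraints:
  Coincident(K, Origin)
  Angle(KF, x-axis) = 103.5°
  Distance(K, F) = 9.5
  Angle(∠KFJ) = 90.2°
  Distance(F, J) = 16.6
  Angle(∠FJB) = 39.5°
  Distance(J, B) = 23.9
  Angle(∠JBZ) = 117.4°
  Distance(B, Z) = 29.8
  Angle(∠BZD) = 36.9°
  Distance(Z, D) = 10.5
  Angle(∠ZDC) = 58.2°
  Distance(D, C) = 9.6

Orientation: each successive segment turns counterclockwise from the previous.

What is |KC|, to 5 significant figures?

21.998

K is at the origin; KF runs at 103.5° with length 9.5, so F = (-2.2177, 9.2375). ∠KFJ = 90.2° gives FJ at -166.70° from the x-axis; with |FJ| = 16.6, J = (-18.373, 5.4187). ∠FJB = 39.5° gives JB at -26.200° from the x-axis; with |JB| = 23.9, B = (3.0720, -5.1333). ∠JBZ = 117.4° gives BZ at 36.400° from the x-axis; with |BZ| = 29.8, Z = (27.058, 12.551). ∠BZD = 36.9° gives ZD at 179.50° from the x-axis; with |ZD| = 10.5, D = (16.558, 12.642). ∠ZDC = 58.2° gives DC at -58.700° from the x-axis; with |DC| = 9.6, C = (21.546, 4.4394). Then |KC| = |C − K| = 21.998.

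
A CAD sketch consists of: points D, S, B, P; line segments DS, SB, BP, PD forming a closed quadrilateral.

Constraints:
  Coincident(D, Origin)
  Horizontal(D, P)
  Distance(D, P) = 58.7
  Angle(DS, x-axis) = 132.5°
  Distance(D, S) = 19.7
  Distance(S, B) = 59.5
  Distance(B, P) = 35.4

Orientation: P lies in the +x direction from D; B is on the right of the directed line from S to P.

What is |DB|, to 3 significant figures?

40.1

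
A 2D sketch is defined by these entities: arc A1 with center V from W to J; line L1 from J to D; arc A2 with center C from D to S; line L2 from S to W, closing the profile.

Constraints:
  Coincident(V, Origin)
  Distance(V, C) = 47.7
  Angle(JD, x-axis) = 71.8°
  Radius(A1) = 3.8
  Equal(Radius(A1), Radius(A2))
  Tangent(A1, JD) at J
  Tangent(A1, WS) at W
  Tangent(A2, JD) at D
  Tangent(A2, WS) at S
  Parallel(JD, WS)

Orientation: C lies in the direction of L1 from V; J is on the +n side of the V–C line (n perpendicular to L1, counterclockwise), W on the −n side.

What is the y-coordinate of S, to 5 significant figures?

44.127

The slot axis is L1's direction at 71.8°, so u = (cos 71.8°, sin 71.8°) = (0.31233, 0.94997) and n = (−sin 71.8°, cos 71.8°) = (-0.94997, 0.31233). V is at the origin and C lies 47.7 along u from V, so C = 47.7·u = (14.898, 45.314). Tangency of A1 to both parallel lines with radius 3.8 puts J and W at V ± 3.8·n: J = (-3.6099, 1.1869), W = (3.6099, -1.1869). Equal radii place D and S the same way about C: D = C + 3.8·n = (11.288, 46.501), S = C − 3.8·n = (18.508, 44.127). So S.y = 44.127.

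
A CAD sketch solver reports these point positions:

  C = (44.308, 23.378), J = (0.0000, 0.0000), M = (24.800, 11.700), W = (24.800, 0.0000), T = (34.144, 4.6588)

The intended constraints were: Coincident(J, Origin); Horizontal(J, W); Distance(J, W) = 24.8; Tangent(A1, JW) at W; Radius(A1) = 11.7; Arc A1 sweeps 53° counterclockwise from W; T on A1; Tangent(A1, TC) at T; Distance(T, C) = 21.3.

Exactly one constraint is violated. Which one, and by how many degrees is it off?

Tangent(A1, TC) at T — off by 8.50°.

J = (0.00, 0.00) ✓; J.y = 0.00, W.y = 0.00 ✓; |JW| = 24.80 ✓; ∠(MW, WJ) = 90.00° ✓; |MW| = 11.70 ✓; bearing(M→T) − bearing(M→W) = 53.00° ✓; |MT| = 11.70 ✓; ∠(MT, TC) = 81.50° ✗; |TC| = 21.30 ✓.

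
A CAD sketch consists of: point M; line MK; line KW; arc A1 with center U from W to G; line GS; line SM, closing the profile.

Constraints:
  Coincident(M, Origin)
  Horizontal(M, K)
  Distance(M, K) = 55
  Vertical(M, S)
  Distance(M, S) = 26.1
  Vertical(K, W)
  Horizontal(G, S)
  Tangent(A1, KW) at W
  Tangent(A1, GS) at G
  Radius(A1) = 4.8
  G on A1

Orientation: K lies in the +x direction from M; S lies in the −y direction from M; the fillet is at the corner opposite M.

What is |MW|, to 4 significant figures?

58.98

M is at the origin; MK is horizontal with |MK| = 55.0 and K on the +x side, so K = (55.00, 0.000). MS is vertical with |MS| = 26.1 and S on the −y side, so S = (0.000, -26.10). The virtual corner opposite M is at (55.00, -26.10). A1 meets KW tangentially, so UW is at right angles to KW and the tangent condition forces UG to be normal to GS, with radius 4.8, so the center U sits 4.8 in from both sides at U = (50.20, -21.30). That places the tangent points at W = (55.00, -21.30) on KW and G = (50.20, -26.10) on GS. Then |MW| = |W − M| = 58.98.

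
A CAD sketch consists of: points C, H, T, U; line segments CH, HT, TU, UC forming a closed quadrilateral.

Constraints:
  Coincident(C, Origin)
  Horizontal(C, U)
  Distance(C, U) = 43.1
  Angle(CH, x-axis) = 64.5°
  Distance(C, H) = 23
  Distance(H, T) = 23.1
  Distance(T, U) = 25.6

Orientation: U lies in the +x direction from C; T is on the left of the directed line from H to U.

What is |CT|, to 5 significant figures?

40.360

Checks: |HT| = 23.10 ✓; |TU| = 25.60 ✓.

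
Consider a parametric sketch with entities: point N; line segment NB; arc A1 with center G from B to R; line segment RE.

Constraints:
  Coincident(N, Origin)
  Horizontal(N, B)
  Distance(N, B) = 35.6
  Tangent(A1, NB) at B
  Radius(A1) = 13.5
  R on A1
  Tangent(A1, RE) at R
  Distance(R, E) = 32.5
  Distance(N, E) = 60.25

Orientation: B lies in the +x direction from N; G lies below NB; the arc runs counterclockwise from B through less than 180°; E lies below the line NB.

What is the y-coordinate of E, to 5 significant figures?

-48.692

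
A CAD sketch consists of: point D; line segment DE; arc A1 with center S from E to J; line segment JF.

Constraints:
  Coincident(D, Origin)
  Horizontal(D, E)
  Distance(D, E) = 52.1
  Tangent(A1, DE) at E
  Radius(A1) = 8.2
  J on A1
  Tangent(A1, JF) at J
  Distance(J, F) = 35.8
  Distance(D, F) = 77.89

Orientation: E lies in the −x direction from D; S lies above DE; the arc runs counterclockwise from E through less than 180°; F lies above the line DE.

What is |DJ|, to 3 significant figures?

47.1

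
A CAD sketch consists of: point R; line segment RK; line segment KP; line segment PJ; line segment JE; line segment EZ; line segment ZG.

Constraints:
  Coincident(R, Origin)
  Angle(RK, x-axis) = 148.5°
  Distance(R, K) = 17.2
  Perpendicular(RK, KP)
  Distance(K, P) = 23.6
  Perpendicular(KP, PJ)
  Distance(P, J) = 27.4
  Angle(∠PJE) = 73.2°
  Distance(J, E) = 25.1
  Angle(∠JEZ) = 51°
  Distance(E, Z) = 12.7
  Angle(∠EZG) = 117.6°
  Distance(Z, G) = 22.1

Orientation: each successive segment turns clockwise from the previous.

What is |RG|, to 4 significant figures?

30.21

∠JEZ = 51.0° gives EZ at 92.70° from the x-axis; with |EZ| = 12.7, Z = (1.689, 10.78). ∠EZG = 117.6° gives ZG at 30.30° from the x-axis; with |ZG| = 22.1, G = (20.77, 21.93). Then |RG| = |G − R| = 30.21.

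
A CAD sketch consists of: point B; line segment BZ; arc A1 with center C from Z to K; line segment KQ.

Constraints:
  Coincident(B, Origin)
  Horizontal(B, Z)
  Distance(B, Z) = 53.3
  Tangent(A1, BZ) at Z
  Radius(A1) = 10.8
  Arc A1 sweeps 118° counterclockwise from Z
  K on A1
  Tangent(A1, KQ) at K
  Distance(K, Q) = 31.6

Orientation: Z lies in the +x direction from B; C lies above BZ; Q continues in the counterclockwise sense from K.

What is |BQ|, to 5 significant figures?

64.961

B is at the origin; BZ is horizontal with |BZ| = 53.3 and Z on the +x side, so Z = (53.300, 0.0000). Tangency of A1 to BZ means the radius CZ is perpendicular to BZ, so C = Z + (0, 10.8) = (53.300, 10.800). On A1, Z sits at bearing -90° from C; a 118° counterclockwise sweep puts K at bearing 28°, so K = C + 10.8·(cos 28°, sin 28°) = (62.836, 15.870). Tangency of A1 to KQ means the radius CK is perpendicular to KQ, so KQ runs along (−sin 28°, cos 28°); with |KQ| = 31.6, Q = (48.001, 43.771). Then |BQ| = |Q − B| = 64.961.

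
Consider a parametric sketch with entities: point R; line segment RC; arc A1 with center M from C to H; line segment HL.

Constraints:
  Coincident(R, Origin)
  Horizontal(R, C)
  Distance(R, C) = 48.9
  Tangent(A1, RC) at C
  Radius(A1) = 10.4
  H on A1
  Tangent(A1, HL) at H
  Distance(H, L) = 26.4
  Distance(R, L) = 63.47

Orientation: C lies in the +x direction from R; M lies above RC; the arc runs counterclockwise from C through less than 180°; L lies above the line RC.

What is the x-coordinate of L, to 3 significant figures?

50.3

Checks: R.y = 0.00, C.y = 0.00 ✓; |MH| = 10.40 ✓; ∠(MH, HL) = 90.00° ✓; |HL| = 26.40 ✓; |RL| = 63.47 ✓.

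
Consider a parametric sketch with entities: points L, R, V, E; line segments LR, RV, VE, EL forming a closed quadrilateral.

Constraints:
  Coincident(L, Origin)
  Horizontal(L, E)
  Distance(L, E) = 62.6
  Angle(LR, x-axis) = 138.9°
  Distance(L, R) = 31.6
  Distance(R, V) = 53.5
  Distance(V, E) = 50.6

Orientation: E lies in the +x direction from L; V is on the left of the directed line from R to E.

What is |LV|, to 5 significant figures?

45.488

Checks: |RV| = 53.50 ✓; |VE| = 50.60 ✓.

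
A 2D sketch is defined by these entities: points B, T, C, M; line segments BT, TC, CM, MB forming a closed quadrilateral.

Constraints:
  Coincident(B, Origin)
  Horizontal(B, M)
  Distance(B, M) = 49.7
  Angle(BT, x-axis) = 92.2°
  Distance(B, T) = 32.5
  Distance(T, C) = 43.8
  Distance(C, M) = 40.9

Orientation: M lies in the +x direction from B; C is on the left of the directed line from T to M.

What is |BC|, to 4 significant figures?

58.01

B is at the origin; B and M share the same y with |BM| = 49.7 and M in +x, so M = (49.7, 0). BT runs at 92.2° with |BT| = 32.5, so T = (-1.248, 32.48). C is determined by |TC| = 43.8 and |CM| = 40.9 together: it lies at the intersection of circle(T, 43.8) and circle(M, 40.9). With |TM| = 60.42, the foot of the radical line on TM is 32.24 from T and the perpendicular offset is √(43.8² − 32.24²) = 29.65. Taking the left-of-TM solution: C = (41.88, 40.14).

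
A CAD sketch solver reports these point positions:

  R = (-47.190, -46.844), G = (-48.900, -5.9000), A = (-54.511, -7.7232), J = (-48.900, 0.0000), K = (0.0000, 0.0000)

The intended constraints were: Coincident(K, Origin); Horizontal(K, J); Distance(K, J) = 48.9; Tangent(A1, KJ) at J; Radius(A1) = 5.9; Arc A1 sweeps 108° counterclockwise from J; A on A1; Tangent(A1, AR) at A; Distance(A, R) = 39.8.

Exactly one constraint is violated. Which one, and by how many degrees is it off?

Tangent(A1, AR) at A — off by 7.40°.

K = (0.00, 0.00) ✓; K.y = 0.00, J.y = 0.00 ✓; |KJ| = 48.90 ✓; ∠(GJ, JK) = 90.00° ✓; |GJ| = 5.900 ✓; bearing(G→A) − bearing(G→J) = 108.0° ✓; |GA| = 5.900 ✓; ∠(GA, AR) = 97.40° ✗; |AR| = 39.80 ✓.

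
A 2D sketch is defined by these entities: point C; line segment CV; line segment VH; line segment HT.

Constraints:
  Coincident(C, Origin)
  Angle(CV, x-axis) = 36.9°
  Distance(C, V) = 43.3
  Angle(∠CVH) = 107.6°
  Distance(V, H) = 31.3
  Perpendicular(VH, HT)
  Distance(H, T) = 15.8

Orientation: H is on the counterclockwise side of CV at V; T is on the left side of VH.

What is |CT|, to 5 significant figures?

51.182

C is at the origin; CV runs at 36.9° with length 43.3, so V = 43.3·(cos 36.9°, sin 36.9°) = (34.626, 25.998). ∠CVH = 107.6°, so VH runs at 36.9° + (180° − 107.6°) = 109.30° from the x-axis; with |VH| = 31.3, H = V + 31.3·(cos 109.30°, sin 109.30°) = (24.281, 55.539). VH is perpendicular to HT; with |HT| = 15.8 on the left of VH, T = H + 15.8·(-0.94380, -0.33051) = (9.3692, 50.317). Then |CT| = |T − C| = 51.182.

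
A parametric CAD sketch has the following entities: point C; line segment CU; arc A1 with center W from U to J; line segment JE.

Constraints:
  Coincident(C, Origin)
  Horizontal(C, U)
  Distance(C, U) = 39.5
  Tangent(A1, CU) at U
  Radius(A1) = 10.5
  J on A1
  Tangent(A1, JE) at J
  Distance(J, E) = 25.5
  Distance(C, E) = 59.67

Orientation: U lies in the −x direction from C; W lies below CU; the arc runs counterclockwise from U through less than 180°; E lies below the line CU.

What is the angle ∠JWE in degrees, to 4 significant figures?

67.62°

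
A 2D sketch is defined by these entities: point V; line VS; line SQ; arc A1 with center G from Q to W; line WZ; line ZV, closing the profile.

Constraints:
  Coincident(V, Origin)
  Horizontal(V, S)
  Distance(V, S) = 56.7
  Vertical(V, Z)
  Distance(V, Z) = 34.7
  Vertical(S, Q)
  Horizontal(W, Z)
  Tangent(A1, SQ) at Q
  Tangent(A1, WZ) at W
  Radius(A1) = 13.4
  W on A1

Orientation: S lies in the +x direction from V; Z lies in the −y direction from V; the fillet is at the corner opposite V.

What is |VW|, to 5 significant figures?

55.489

V is at the origin; V and S share the same y with |VS| = 56.7 and S on the +x side, so S = (56.700, 0.0000). V and Z share the same x with |VZ| = 34.7 and Z on the −y side, so Z = (0.0000, -34.700). The virtual corner opposite V is at (56.700, -34.700). Tangency of A1 to SQ means the radius GQ is perpendicular to SQ and A1 meets WZ tangentially, so GW is at right angles to WZ, with radius 13.4, so the center G sits 13.4 in from both sides at G = (43.300, -21.300). That places the tangent points at Q = (56.700, -21.300) on SQ and W = (43.300, -34.700) on WZ. Then |VW| = |W − V| = 55.489.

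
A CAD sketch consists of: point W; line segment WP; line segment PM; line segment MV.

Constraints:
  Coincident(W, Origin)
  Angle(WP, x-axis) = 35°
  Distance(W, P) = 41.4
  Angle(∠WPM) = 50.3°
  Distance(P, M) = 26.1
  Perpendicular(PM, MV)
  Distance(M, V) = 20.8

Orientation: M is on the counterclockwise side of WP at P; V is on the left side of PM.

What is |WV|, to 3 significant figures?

11.1

∠WPM = 50.3°, so PM runs at 35.0° + (180° − 50.3°) = 165° from the x-axis; with |PM| = 26.1, M = P + 26.1·(cos 165°, sin 165°) = (8.74, 30.6). The perpendicularity gives MV at right angles to PM; with |MV| = 20.8 on the left of PM, V = M + 20.8·(-0.264, -0.965) = (3.25, 10.6). Then |WV| = |V − W| = 11.1.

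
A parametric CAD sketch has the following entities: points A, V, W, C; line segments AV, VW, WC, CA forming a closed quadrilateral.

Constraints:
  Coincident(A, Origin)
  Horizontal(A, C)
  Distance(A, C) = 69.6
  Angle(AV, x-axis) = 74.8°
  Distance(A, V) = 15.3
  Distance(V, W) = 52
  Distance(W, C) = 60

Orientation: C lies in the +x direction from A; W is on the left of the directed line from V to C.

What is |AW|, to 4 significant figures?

65.83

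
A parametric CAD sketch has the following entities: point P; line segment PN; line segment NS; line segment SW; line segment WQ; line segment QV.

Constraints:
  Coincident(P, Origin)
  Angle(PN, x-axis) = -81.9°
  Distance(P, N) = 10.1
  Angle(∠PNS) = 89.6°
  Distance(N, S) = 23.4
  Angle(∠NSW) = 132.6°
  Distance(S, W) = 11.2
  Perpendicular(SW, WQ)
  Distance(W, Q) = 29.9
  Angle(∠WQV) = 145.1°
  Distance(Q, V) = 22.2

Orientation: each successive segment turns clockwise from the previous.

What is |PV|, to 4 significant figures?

25.05

P is at the origin; PN runs at -81.9° with length 10.1, so N = (1.423, -9.999). ∠PNS = 89.6° gives NS at -172.3° from the x-axis; with |NS| = 23.4, S = (-21.77, -13.13). ∠NSW = 132.6° gives SW at 140.3° from the x-axis; with |SW| = 11.2, W = (-30.38, -5.980). The perpendicularity gives WQ at right angles to SW, so WQ runs at 50.30°; with |WQ| = 29.9, Q = (-11.28, 17.02). ∠WQV = 145.1° gives QV at 15.40° from the x-axis; with |QV| = 22.2, V = (10.12, 22.92). Then |PV| = |V − P| = 25.05.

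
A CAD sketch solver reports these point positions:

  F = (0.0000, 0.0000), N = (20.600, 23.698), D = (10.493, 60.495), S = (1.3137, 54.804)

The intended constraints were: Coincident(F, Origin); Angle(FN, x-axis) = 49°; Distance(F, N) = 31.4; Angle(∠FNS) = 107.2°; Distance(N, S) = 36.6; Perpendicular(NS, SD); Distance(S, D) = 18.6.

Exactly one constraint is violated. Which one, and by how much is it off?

Distance(S, D) = 18.6 — off by 7.80.

F = (0.00, 0.00) ✓; FN at 49.00° ✓; |FN| = 31.40 ✓; ∠FNS = 107.2° ✓; |NS| = 36.60 ✓; ∠(NS, SD) = 90.00° ✓; |SD| = 10.80 ✗.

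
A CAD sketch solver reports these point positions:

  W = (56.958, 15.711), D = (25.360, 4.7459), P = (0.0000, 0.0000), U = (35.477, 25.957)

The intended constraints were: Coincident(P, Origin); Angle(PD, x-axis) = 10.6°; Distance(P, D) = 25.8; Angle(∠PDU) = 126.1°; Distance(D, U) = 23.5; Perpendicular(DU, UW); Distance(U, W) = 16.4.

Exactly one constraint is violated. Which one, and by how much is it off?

Distance(U, W) = 16.4 — off by 7.40.

P = (0.00, 0.00) ✓; PD at 10.60° ✓; |PD| = 25.80 ✓; ∠PDU = 126.1° ✓; |DU| = 23.50 ✓; ∠(DU, UW) = 90.00° ✓; |UW| = 23.80 ✗.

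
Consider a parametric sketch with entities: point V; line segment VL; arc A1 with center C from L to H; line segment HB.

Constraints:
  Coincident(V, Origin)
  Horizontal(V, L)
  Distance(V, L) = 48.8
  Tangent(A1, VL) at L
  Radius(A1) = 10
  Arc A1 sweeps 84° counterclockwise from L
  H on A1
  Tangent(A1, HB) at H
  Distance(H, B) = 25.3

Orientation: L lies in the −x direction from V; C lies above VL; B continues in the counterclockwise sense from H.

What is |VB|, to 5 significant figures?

49.750

V is at the origin; VL is horizontal with |VL| = 48.8 and L on the −x side, so L = (-48.800, 0.0000). The tangent condition forces CL to be normal to VL, so C = L + (0, 10) = (-48.800, 10.000). On A1, L sits at bearing -90° from C; an 84° counterclockwise sweep puts H at bearing -6°, so H = C + 10.0·(cos -6°, sin -6°) = (-38.855, 8.9547). A1 meets HB tangentially, so CH is at right angles to HB, so HB runs along (−sin -6°, cos -6°); with |HB| = 25.3, B = (-36.210, 34.116). Then |VB| = |B − V| = 49.750.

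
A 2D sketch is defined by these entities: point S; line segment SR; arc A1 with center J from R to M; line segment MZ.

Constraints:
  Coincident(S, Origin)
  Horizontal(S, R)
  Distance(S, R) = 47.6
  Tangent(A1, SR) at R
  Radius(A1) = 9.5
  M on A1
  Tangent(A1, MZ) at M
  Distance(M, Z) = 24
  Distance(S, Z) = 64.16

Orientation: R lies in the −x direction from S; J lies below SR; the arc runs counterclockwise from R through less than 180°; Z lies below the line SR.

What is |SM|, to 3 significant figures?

58.0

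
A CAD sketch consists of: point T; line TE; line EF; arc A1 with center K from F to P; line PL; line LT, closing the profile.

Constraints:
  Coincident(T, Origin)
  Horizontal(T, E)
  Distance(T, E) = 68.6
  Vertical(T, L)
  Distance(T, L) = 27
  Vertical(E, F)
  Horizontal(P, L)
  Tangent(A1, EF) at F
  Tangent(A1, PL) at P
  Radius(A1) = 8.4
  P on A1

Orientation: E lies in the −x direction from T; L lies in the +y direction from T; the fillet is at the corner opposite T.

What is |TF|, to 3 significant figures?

71.1

The virtual corner opposite T is at (-68.6, 27.0). Tangency of A1 to EF means the radius KF is perpendicular to EF and tangency of A1 to PL means the radius KP is perpendicular to PL, with radius 8.4, so the center K sits 8.4 in from both sides at K = (-60.2, 18.6). That places the tangent points at F = (-68.6, 18.6) on EF and P = (-60.2, 27.0) on PL. Then |TF| = |F − T| = 71.1.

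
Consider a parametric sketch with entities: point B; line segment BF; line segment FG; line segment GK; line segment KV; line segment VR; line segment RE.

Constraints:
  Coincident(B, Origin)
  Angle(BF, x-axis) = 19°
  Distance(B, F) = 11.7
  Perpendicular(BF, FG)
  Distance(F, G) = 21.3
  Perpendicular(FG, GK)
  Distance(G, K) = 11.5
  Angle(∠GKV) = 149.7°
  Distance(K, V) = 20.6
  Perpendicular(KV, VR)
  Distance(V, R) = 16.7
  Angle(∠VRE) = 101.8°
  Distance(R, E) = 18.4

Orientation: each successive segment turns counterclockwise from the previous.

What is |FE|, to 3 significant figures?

4.13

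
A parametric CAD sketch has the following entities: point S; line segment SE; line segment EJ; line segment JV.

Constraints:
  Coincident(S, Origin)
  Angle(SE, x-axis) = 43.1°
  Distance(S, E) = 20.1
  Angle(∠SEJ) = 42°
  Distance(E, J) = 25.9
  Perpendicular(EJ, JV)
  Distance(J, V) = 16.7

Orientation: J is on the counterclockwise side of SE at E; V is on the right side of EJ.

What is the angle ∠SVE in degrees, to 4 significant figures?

37.20°

S is at the origin; SE runs at 43.1° with length 20.1, so E = 20.1·(cos 43.1°, sin 43.1°) = (14.68, 13.73). ∠SEJ = 42.0°, so EJ runs at 43.1° + (180° − 42.0°) = 181.1° from the x-axis; with |EJ| = 25.9, J = E + 25.9·(cos 181.1°, sin 181.1°) = (-11.22, 13.24). EJ is perpendicular to JV; with |JV| = 16.7 on the right of EJ, V = J + 16.7·(-0.01920, 0.9998) = (-11.54, 29.93). Then cos ∠SVE = VS·VE / (|VS||VE|), giving 37.20°.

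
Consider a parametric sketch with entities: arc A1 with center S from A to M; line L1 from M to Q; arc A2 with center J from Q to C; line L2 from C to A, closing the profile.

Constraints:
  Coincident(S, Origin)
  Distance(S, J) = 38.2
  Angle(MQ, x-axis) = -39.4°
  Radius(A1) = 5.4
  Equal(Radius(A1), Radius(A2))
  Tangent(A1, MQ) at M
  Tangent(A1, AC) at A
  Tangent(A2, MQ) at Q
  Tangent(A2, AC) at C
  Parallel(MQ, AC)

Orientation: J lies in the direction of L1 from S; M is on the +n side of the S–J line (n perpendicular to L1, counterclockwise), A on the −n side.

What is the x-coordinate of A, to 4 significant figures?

-3.428

The slot axis is L1's direction at -39.4°, so u = (cos -39.4°, sin -39.4°) = (0.7727, -0.6347) and n = (−sin -39.4°, cos -39.4°) = (0.6347, 0.7727). S is at the origin and J lies 38.2 along u from S, so J = 38.2·u = (29.52, -24.25). Tangency of A1 to both parallel lines with radius 5.4 puts M and A at S ± 5.4·n: M = (3.428, 4.173), A = (-3.428, -4.173). So A.x = -3.428.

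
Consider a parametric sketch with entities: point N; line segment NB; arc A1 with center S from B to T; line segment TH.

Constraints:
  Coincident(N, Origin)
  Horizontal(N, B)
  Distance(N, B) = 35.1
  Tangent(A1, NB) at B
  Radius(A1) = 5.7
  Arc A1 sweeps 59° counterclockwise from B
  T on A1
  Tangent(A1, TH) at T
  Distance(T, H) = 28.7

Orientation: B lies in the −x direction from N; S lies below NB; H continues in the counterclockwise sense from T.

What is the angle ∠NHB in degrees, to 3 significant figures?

27.7°

N is at the origin; NB is horizontal with |NB| = 35.1 and B on the −x side, so B = (-35.1, 0.00). Tangency of A1 to NB means the radius SB is perpendicular to NB, so S = B + (0, -5.7) = (-35.1, -5.70). On A1, B sits at bearing 90° from S; a 59° counterclockwise sweep puts T at bearing 149°, so T = S + 5.7·(cos 149°, sin 149°) = (-40.0, -2.76). The tangent condition forces ST to be normal to TH, so TH runs along (−sin 149°, cos 149°); with |TH| = 28.7, H = (-54.8, -27.4). Then cos ∠NHB = HN·HB / (|HN||HB|), giving 27.7°.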